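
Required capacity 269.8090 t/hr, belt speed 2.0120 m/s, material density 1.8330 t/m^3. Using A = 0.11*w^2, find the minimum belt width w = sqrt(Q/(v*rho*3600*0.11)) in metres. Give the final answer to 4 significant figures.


A_req = 269.8090 / (2.0120 * 1.8330 * 3600) = 0.0203219 m^2
w = sqrt(0.0203219 / 0.11)
w = 0.4298 m


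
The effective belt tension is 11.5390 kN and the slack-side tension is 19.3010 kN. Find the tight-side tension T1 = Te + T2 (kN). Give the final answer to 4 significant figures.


T1 = Te + T2 = 11.5390 + 19.3010
T1 = 30.84 kN


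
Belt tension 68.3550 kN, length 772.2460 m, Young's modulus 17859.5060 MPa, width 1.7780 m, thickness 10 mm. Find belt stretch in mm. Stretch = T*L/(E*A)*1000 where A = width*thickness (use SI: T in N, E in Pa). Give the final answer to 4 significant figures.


A = 1.7780 * 0.01 = 0.01778 m^2
Stretch = 68.3550*1000 * 772.2460 / (17859.5060e6 * 0.01778) * 1000
Stretch = 166.2 mm


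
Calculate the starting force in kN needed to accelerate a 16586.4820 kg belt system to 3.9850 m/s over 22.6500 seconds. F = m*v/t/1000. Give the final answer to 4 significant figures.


F = 16586.4820 * 3.9850 / 22.6500 / 1000
F = 2.918 kN


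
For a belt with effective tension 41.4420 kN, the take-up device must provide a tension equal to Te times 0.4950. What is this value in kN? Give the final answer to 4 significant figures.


T_tu = 41.4420 * 0.4950
T_tu = 20.51 kN


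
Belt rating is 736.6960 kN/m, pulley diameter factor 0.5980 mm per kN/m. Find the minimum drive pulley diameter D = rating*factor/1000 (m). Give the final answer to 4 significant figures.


D = 736.6960 * 0.5980 / 1000
D = 0.4405 m


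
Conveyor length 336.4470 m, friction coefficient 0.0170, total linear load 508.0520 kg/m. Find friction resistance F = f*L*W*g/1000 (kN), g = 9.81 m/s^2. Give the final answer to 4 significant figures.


F = 0.0170 * 336.4470 * 508.0520 * 9.81 / 1000
F = 28.51 kN


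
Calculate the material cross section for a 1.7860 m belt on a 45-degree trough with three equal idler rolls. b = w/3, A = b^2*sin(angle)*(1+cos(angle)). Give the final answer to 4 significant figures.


b = 1.7860/3 = 0.595333 m
A = 0.595333^2 * sin(45 deg) * (1 + cos(45 deg))
A = 0.4278 m^2


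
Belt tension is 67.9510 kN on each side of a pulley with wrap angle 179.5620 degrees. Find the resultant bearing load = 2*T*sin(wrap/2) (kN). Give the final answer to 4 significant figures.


F = 2 * 67.9510 * sin(179.5620/2 deg)
F = 135.9 kN


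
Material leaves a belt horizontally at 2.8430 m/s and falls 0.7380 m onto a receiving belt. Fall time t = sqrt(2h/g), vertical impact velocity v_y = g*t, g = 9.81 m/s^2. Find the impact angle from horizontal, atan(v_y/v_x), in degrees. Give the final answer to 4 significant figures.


t = sqrt(2*0.7380/9.81) = 0.38789 s
v_y = 9.81 * 0.38789 = 3.8052 m/s
angle = atan(3.8052 / 2.8430) = 53.24 deg


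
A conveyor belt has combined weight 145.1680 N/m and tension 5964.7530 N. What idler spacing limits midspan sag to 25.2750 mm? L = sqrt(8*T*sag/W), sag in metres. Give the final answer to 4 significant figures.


sag = 25.2750/1000 = 0.025275 m
L = sqrt(8 * 5964.7530 * 0.025275 / 145.1680)
L = 2.882 m


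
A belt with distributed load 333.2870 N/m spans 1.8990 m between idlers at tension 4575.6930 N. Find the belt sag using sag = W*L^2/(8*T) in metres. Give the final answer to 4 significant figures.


sag = 333.2870 * 1.8990^2 / (8 * 4575.6930)
sag = 0.03283 m


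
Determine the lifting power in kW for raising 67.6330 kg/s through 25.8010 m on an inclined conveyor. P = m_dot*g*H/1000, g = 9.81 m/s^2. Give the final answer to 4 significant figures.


P = 67.6330 * 9.81 * 25.8010 / 1000
P = 17.12 kW


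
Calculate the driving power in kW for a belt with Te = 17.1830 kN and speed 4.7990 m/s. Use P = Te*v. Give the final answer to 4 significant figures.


P = Te * v = 17.1830 * 4.7990
P = 82.46 kW


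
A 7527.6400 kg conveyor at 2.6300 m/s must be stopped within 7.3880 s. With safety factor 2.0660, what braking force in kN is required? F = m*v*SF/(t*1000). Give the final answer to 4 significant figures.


F = 7527.6400 * 2.6300 / 7.3880 * 2.0660 / 1000
F = 5.536 kN


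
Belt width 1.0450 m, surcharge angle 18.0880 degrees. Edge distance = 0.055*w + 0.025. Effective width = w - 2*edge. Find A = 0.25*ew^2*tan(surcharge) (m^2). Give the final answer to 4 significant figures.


edge = 0.055*1.0450 + 0.025 = 0.082475 m
ew = 1.0450 - 2*0.082475 = 0.88005 m
A = 0.25 * 0.88005^2 * tan(18.0880 deg)
A = 0.06324 m^2


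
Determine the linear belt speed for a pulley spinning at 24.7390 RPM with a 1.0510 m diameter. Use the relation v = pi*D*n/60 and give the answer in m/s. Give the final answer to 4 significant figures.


v = pi * 1.0510 * 24.7390 / 60
v = 1.361 m/s


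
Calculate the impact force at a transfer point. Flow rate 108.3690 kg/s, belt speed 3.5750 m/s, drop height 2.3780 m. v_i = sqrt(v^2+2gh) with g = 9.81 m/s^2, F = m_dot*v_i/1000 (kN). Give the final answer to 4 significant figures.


v_i = sqrt(3.5750^2 + 2*9.81*2.3780) = 7.70954 m/s
F = 108.3690 * 7.70954 / 1000
F = 0.8355 kN


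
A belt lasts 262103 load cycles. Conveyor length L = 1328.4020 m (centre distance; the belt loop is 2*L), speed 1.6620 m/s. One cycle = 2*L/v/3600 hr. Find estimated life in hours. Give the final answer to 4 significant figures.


cycle_time = 2 * 1328.4020 / 1.6620 / 3600 = 0.444044 hr
life = 262103 * 0.444044 = 116400 hours


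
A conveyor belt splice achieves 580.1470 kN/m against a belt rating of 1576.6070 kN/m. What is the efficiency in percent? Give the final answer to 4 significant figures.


Eff = 580.1470 / 1576.6070 * 100
Eff = 36.80 %


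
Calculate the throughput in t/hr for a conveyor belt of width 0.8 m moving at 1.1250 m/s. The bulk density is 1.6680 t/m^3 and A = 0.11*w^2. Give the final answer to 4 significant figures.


A = 0.11 * 0.8^2 = 0.0704 m^2
C = 0.0704 * 1.1250 * 1.6680 * 3600
C = 475.6 t/hr


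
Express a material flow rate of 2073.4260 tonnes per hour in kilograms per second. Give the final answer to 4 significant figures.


m_dot = 2073.4260 * 1000 / 3600
m_dot = 576.0 kg/s


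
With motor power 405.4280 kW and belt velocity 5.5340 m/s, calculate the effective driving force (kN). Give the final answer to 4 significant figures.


Te = P / v = 405.4280 / 5.5340
Te = 73.26 kN


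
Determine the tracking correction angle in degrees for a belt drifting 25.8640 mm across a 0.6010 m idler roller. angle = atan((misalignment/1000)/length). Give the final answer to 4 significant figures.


misalign_m = 25.8640 / 1000 = 0.025864 m
angle = atan(0.025864 / 0.6010)
angle = 2.464 deg


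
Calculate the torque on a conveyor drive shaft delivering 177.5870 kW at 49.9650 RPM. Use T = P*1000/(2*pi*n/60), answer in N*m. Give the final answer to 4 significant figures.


omega = 2*pi*49.9650/60 = 5.23232 rad/s
T = 177.5870*1000 / 5.23232
T = 33940 N*m


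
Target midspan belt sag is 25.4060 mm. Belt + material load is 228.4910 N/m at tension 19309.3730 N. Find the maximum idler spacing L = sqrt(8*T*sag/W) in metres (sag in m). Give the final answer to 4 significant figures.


sag = 25.4060/1000 = 0.025406 m
L = sqrt(8 * 19309.3730 * 0.025406 / 228.4910)
L = 4.144 m


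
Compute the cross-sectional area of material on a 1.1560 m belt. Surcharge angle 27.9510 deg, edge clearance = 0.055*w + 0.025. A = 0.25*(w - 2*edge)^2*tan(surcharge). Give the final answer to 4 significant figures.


edge = 0.055*1.1560 + 0.025 = 0.08858 m
ew = 1.1560 - 2*0.08858 = 0.97884 m
A = 0.25 * 0.97884^2 * tan(27.9510 deg)
A = 0.1271 m^2


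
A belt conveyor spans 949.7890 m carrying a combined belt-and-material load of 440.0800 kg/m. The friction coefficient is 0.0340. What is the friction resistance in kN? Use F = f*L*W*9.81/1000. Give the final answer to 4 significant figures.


F = 0.0340 * 949.7890 * 440.0800 * 9.81 / 1000
F = 139.4 kN


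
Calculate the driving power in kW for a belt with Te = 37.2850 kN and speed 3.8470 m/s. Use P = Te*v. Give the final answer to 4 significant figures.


P = Te * v = 37.2850 * 3.8470
P = 143.4 kW


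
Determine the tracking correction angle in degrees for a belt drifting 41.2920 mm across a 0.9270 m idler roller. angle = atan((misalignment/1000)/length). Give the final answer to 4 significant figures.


misalign_m = 41.2920 / 1000 = 0.041292 m
angle = atan(0.041292 / 0.9270)
angle = 2.550 deg


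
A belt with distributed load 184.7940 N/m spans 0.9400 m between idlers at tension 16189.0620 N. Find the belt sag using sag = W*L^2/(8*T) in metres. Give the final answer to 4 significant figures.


sag = 184.7940 * 0.9400^2 / (8 * 16189.0620)
sag = 0.001261 m


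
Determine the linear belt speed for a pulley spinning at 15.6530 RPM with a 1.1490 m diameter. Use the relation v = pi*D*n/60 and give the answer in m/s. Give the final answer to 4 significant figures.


v = pi * 1.1490 * 15.6530 / 60
v = 0.9417 m/s


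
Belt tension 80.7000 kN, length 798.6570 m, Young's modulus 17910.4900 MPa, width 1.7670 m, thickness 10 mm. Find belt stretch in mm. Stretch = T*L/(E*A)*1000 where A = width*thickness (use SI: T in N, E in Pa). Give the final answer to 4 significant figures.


A = 1.7670 * 0.01 = 0.01767 m^2
Stretch = 80.7000*1000 * 798.6570 / (17910.4900e6 * 0.01767) * 1000
Stretch = 203.7 mm


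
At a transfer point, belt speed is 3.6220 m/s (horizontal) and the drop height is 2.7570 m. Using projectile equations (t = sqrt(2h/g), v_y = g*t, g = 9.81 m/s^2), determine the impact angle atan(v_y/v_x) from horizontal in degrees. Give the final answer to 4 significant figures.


t = sqrt(2*2.7570/9.81) = 0.74972 s
v_y = 9.81 * 0.74972 = 7.35475 m/s
angle = atan(7.35475 / 3.6220) = 63.78 deg


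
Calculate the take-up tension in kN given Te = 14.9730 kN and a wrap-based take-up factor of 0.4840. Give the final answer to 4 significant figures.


T_tu = 14.9730 * 0.4840
T_tu = 7.247 kN


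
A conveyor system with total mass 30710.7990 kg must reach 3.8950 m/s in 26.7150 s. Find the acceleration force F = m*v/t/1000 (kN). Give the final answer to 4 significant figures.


F = 30710.7990 * 3.8950 / 26.7150 / 1000
F = 4.478 kN


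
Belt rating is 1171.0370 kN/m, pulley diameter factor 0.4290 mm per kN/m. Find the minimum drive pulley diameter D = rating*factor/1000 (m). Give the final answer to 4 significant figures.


D = 1171.0370 * 0.4290 / 1000
D = 0.5024 m


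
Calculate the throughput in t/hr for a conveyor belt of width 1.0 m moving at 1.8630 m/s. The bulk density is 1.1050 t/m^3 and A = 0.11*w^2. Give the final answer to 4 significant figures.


A = 0.11 * 1.0^2 = 0.11 m^2
C = 0.11 * 1.8630 * 1.1050 * 3600
C = 815.2 t/hr


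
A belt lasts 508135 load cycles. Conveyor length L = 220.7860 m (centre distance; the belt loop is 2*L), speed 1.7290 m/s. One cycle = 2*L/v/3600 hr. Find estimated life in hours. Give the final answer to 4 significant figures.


cycle_time = 2 * 220.7860 / 1.7290 / 3600 = 0.0709421 hr
life = 508135 * 0.0709421 = 36050 hours


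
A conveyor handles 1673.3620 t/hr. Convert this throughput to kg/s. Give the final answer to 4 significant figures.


m_dot = 1673.3620 * 1000 / 3600
m_dot = 464.8 kg/s


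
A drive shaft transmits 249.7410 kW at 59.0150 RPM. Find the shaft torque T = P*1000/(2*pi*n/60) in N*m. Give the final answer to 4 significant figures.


omega = 2*pi*59.0150/60 = 6.18004 rad/s
T = 249.7410*1000 / 6.18004
T = 40410 N*m


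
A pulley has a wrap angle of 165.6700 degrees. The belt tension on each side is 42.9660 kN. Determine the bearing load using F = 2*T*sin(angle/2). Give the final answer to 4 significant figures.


F = 2 * 42.9660 * sin(165.6700/2 deg)
F = 85.26 kN


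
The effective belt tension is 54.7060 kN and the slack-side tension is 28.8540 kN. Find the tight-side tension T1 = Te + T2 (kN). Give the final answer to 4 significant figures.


T1 = Te + T2 = 54.7060 + 28.8540
T1 = 83.56 kN


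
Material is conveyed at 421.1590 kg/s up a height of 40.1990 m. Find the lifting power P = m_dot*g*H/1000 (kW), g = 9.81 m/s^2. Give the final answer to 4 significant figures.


P = 421.1590 * 9.81 * 40.1990 / 1000
P = 166.1 kW


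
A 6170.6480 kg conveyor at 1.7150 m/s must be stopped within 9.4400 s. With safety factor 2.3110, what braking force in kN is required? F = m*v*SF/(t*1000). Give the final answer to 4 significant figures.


F = 6170.6480 * 1.7150 / 9.4400 * 2.3110 / 1000
F = 2.591 kN


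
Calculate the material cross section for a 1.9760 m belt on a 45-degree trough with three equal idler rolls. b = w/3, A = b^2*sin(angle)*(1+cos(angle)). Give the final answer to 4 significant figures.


b = 1.9760/3 = 0.658667 m
A = 0.658667^2 * sin(45 deg) * (1 + cos(45 deg))
A = 0.5237 m^2


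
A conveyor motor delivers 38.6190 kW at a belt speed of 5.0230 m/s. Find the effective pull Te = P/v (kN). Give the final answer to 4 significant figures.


Te = P / v = 38.6190 / 5.0230
Te = 7.688 kN


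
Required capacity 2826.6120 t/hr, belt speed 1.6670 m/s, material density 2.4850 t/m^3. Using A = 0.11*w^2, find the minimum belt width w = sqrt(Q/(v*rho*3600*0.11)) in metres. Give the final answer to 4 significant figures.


A_req = 2826.6120 / (1.6670 * 2.4850 * 3600) = 0.18954 m^2
w = sqrt(0.18954 / 0.11)
w = 1.313 m


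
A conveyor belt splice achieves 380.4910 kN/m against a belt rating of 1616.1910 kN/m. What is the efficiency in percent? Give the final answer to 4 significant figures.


Eff = 380.4910 / 1616.1910 * 100
Eff = 23.54 %


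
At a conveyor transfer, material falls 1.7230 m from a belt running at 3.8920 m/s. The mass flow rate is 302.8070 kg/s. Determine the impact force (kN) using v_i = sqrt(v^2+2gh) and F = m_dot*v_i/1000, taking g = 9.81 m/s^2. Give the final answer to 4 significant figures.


v_i = sqrt(3.8920^2 + 2*9.81*1.7230) = 6.99664 m/s
F = 302.8070 * 6.99664 / 1000
F = 2.119 kN


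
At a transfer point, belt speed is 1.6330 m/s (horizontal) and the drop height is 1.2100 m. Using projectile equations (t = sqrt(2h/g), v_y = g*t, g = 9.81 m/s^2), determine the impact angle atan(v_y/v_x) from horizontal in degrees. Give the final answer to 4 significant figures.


t = sqrt(2*1.2100/9.81) = 0.496676 s
v_y = 9.81 * 0.496676 = 4.87239 m/s
angle = atan(4.87239 / 1.6330) = 71.47 deg


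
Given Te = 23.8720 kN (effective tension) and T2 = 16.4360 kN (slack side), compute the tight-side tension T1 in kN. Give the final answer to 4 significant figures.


T1 = Te + T2 = 23.8720 + 16.4360
T1 = 40.31 kN


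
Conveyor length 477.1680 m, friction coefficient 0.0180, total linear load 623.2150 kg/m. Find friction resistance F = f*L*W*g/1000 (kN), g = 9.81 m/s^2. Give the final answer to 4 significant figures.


F = 0.0180 * 477.1680 * 623.2150 * 9.81 / 1000
F = 52.51 kN


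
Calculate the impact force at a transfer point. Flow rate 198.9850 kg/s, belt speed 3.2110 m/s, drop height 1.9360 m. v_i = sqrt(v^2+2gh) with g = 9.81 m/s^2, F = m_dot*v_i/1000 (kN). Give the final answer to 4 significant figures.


v_i = sqrt(3.2110^2 + 2*9.81*1.9360) = 6.94945 m/s
F = 198.9850 * 6.94945 / 1000
F = 1.383 kN


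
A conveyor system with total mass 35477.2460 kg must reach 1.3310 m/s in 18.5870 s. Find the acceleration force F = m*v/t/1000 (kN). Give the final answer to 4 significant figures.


F = 35477.2460 * 1.3310 / 18.5870 / 1000
F = 2.540 kN


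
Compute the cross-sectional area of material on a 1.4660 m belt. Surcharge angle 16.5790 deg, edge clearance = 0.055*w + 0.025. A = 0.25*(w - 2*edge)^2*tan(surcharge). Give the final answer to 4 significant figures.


edge = 0.055*1.4660 + 0.025 = 0.10563 m
ew = 1.4660 - 2*0.10563 = 1.25474 m
A = 0.25 * 1.25474^2 * tan(16.5790 deg)
A = 0.1172 m^2


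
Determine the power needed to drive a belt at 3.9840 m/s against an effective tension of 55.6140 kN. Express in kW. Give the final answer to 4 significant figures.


P = Te * v = 55.6140 * 3.9840
P = 221.6 kW


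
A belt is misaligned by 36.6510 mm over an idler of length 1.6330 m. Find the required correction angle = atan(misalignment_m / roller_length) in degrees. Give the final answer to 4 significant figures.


misalign_m = 36.6510 / 1000 = 0.036651 m
angle = atan(0.036651 / 1.6330)
angle = 1.286 deg


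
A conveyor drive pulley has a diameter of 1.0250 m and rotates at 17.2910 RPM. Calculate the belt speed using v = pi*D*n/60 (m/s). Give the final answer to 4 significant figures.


v = pi * 1.0250 * 17.2910 / 60
v = 0.9280 m/s


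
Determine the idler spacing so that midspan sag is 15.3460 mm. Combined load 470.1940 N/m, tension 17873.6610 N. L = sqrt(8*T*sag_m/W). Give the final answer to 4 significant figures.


sag = 15.3460/1000 = 0.015346 m
L = sqrt(8 * 17873.6610 * 0.015346 / 470.1940)
L = 2.160 m


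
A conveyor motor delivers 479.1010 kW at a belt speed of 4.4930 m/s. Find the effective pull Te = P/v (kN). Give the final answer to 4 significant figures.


Te = P / v = 479.1010 / 4.4930
Te = 106.6 kN


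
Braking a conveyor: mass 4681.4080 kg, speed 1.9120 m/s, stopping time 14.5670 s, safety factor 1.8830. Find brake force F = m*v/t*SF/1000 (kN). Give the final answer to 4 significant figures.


F = 4681.4080 * 1.9120 / 14.5670 * 1.8830 / 1000
F = 1.157 kN


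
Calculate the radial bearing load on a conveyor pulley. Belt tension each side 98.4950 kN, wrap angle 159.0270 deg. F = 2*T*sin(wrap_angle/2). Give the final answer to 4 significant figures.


F = 2 * 98.4950 * sin(159.0270/2 deg)
F = 193.7 kN


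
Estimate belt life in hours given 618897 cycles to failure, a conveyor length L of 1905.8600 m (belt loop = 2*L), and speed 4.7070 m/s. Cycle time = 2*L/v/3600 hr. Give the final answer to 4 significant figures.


cycle_time = 2 * 1905.8600 / 4.7070 / 3600 = 0.224944 hr
life = 618897 * 0.224944 = 139200 hours


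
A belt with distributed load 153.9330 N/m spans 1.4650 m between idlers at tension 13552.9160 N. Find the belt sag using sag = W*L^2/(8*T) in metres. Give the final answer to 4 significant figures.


sag = 153.9330 * 1.4650^2 / (8 * 13552.9160)
sag = 0.003047 m


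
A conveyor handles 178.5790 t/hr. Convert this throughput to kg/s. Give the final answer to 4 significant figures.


m_dot = 178.5790 * 1000 / 3600
m_dot = 49.61 kg/s


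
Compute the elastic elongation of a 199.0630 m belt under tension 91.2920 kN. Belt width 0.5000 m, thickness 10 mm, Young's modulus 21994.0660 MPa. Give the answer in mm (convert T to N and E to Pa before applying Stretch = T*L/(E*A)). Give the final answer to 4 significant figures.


A = 0.5000 * 0.01 = 0.00500 m^2
Stretch = 91.2920*1000 * 199.0630 / (21994.0660e6 * 0.00500) * 1000
Stretch = 165.3 mm


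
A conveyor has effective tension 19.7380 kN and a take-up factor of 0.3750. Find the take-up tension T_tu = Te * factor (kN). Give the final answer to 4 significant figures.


T_tu = 19.7380 * 0.3750
T_tu = 7.402 kN


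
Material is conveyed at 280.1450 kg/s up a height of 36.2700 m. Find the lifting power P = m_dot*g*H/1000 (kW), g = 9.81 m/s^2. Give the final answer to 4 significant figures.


P = 280.1450 * 9.81 * 36.2700 / 1000
P = 99.68 kW


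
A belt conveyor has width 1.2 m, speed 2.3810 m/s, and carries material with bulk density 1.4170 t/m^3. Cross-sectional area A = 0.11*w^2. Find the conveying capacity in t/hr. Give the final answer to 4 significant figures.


A = 0.11 * 1.2^2 = 0.1584 m^2
C = 0.1584 * 2.3810 * 1.4170 * 3600
C = 1924 t/hr


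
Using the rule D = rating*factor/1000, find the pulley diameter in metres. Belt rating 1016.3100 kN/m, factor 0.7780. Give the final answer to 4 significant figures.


D = 1016.3100 * 0.7780 / 1000
D = 0.7907 m


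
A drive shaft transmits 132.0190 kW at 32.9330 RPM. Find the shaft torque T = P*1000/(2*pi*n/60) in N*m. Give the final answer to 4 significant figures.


omega = 2*pi*32.9330/60 = 3.44874 rad/s
T = 132.0190*1000 / 3.44874
T = 38280 N*m


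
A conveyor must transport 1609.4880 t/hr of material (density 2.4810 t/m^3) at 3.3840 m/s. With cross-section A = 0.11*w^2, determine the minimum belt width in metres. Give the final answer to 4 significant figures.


A_req = 1609.4880 / (3.3840 * 2.4810 * 3600) = 0.053251 m^2
w = sqrt(0.053251 / 0.11)
w = 0.6958 m


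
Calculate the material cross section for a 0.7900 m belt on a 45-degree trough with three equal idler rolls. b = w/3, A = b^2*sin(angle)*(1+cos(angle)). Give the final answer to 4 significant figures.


b = 0.7900/3 = 0.263333 m
A = 0.263333^2 * sin(45 deg) * (1 + cos(45 deg))
A = 0.08371 m^2


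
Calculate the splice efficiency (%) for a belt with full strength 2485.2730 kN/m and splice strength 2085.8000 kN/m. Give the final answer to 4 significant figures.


Eff = 2085.8000 / 2485.2730 * 100
Eff = 83.93 %


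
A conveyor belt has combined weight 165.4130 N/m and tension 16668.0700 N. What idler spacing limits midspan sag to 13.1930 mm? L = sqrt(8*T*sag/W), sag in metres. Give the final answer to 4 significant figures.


sag = 13.1930/1000 = 0.013193 m
L = sqrt(8 * 16668.0700 * 0.013193 / 165.4130)
L = 3.261 m


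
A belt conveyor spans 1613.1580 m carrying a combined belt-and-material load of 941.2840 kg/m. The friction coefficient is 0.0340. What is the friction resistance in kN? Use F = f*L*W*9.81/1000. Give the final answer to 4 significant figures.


F = 0.0340 * 1613.1580 * 941.2840 * 9.81 / 1000
F = 506.5 kN


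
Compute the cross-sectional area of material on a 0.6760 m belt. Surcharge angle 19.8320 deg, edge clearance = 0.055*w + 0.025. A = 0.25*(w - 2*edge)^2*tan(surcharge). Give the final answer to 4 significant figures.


edge = 0.055*0.6760 + 0.025 = 0.06218 m
ew = 0.6760 - 2*0.06218 = 0.55164 m
A = 0.25 * 0.55164^2 * tan(19.8320 deg)
A = 0.02744 m^2


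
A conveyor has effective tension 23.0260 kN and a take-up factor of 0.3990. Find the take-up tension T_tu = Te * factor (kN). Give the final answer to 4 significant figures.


T_tu = 23.0260 * 0.3990
T_tu = 9.187 kN


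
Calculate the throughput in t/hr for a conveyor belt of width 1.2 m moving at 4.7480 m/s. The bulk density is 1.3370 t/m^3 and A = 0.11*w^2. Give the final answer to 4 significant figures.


A = 0.11 * 1.2^2 = 0.1584 m^2
C = 0.1584 * 4.7480 * 1.3370 * 3600
C = 3620 t/hr


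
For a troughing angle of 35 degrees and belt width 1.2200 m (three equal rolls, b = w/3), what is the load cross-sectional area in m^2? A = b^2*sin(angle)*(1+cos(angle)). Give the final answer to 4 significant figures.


b = 1.2200/3 = 0.406667 m
A = 0.406667^2 * sin(35 deg) * (1 + cos(35 deg))
A = 0.1726 m^2


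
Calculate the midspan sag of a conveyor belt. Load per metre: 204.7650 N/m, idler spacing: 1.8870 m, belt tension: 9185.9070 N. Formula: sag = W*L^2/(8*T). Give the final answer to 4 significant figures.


sag = 204.7650 * 1.8870^2 / (8 * 9185.9070)
sag = 0.009922 m


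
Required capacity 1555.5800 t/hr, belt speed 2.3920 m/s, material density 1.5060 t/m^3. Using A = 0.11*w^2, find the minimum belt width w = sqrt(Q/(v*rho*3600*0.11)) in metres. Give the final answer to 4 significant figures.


A_req = 1555.5800 / (2.3920 * 1.5060 * 3600) = 0.119951 m^2
w = sqrt(0.119951 / 0.11)
w = 1.044 m


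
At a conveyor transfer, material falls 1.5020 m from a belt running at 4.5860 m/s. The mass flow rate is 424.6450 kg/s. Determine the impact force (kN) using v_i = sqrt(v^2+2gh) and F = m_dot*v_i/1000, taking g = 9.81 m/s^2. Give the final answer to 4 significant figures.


v_i = sqrt(4.5860^2 + 2*9.81*1.5020) = 7.10638 m/s
F = 424.6450 * 7.10638 / 1000
F = 3.018 kN


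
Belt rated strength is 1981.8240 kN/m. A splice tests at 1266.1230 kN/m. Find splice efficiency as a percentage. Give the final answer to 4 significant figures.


Eff = 1266.1230 / 1981.8240 * 100
Eff = 63.89 %


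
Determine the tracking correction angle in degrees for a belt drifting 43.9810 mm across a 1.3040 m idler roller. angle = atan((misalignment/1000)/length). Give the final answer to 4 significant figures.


misalign_m = 43.9810 / 1000 = 0.043981 m
angle = atan(0.043981 / 1.3040)
angle = 1.932 deg


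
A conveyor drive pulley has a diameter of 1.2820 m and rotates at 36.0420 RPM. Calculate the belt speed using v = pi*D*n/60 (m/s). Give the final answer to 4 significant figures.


v = pi * 1.2820 * 36.0420 / 60
v = 2.419 m/s


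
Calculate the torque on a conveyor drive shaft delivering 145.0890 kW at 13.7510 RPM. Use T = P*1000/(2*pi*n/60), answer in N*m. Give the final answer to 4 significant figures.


omega = 2*pi*13.7510/60 = 1.44 rad/s
T = 145.0890*1000 / 1.44
T = 100800 N*m


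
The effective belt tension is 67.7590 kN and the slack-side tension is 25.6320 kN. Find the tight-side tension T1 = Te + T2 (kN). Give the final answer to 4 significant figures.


T1 = Te + T2 = 67.7590 + 25.6320
T1 = 93.39 kN


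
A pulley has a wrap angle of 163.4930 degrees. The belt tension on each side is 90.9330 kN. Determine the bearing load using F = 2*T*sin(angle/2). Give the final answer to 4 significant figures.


F = 2 * 90.9330 * sin(163.4930/2 deg)
F = 180.0 kN


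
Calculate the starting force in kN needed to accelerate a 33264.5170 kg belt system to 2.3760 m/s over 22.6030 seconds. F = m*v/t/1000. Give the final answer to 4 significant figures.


F = 33264.5170 * 2.3760 / 22.6030 / 1000
F = 3.497 kN


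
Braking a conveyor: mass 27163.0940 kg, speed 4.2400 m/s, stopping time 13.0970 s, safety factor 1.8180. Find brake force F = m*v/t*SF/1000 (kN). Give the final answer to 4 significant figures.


F = 27163.0940 * 4.2400 / 13.0970 * 1.8180 / 1000
F = 15.99 kN


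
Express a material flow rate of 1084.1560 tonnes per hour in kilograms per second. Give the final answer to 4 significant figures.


m_dot = 1084.1560 * 1000 / 3600
m_dot = 301.2 kg/s


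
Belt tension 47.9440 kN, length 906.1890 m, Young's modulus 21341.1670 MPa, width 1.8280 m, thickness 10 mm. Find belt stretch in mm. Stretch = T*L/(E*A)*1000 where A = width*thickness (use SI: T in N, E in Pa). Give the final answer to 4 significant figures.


A = 1.8280 * 0.01 = 0.01828 m^2
Stretch = 47.9440*1000 * 906.1890 / (21341.1670e6 * 0.01828) * 1000
Stretch = 111.4 mm


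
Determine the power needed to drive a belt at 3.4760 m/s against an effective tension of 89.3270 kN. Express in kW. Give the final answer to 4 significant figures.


P = Te * v = 89.3270 * 3.4760
P = 310.5 kW


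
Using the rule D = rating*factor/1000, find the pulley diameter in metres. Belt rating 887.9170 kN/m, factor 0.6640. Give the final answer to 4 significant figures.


D = 887.9170 * 0.6640 / 1000
D = 0.5896 m


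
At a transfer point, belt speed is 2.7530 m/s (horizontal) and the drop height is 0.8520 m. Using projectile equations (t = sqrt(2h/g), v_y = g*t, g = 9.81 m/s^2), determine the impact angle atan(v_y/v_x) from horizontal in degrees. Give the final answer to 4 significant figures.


t = sqrt(2*0.8520/9.81) = 0.416774 s
v_y = 9.81 * 0.416774 = 4.08855 m/s
angle = atan(4.08855 / 2.7530) = 56.05 deg


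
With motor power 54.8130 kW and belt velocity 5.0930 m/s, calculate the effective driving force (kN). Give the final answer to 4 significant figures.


Te = P / v = 54.8130 / 5.0930
Te = 10.76 kN


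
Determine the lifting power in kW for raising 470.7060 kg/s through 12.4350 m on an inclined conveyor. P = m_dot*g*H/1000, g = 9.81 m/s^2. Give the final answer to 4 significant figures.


P = 470.7060 * 9.81 * 12.4350 / 1000
P = 57.42 kW


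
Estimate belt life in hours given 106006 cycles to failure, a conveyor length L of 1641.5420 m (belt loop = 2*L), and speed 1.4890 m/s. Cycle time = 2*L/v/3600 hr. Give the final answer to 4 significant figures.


cycle_time = 2 * 1641.5420 / 1.4890 / 3600 = 0.61247 hr
life = 106006 * 0.61247 = 64930 hours


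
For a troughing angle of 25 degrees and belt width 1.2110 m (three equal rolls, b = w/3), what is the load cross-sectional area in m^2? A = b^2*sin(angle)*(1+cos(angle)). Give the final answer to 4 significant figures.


b = 1.2110/3 = 0.403667 m
A = 0.403667^2 * sin(25 deg) * (1 + cos(25 deg))
A = 0.1313 m^2


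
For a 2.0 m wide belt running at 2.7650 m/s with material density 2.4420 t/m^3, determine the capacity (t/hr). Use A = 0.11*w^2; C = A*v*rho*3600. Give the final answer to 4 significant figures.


A = 0.11 * 2.0^2 = 0.44 m^2
C = 0.44 * 2.7650 * 2.4420 * 3600
C = 10700 t/hr


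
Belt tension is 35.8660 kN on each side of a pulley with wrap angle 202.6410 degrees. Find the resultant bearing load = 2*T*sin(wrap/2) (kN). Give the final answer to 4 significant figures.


F = 2 * 35.8660 * sin(202.6410/2 deg)
F = 70.34 kN


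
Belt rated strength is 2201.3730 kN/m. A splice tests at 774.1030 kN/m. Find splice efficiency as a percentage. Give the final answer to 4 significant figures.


Eff = 774.1030 / 2201.3730 * 100
Eff = 35.16 %


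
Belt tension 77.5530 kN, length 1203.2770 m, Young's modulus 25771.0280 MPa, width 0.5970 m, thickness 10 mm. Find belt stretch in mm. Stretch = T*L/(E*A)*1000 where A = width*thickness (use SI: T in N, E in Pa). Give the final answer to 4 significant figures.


A = 0.5970 * 0.01 = 0.00597 m^2
Stretch = 77.5530*1000 * 1203.2770 / (25771.0280e6 * 0.00597) * 1000
Stretch = 606.5 mm


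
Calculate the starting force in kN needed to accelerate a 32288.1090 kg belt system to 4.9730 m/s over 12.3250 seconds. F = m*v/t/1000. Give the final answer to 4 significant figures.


F = 32288.1090 * 4.9730 / 12.3250 / 1000
F = 13.03 kN


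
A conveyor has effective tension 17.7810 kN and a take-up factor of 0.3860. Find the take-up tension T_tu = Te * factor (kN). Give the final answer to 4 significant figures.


T_tu = 17.7810 * 0.3860
T_tu = 6.863 kN


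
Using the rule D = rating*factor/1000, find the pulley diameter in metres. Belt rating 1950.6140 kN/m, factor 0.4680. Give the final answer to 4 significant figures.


D = 1950.6140 * 0.4680 / 1000
D = 0.9129 m


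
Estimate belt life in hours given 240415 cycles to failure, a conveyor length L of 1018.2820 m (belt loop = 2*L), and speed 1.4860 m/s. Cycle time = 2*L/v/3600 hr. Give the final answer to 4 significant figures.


cycle_time = 2 * 1018.2820 / 1.4860 / 3600 = 0.380695 hr
life = 240415 * 0.380695 = 91520 hours


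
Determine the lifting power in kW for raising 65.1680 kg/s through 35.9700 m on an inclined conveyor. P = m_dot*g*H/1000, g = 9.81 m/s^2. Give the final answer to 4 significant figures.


P = 65.1680 * 9.81 * 35.9700 / 1000
P = 23.00 kW


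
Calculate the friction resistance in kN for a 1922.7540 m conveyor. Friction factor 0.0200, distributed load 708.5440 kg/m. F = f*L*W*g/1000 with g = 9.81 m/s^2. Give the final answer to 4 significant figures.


F = 0.0200 * 1922.7540 * 708.5440 * 9.81 / 1000
F = 267.3 kN


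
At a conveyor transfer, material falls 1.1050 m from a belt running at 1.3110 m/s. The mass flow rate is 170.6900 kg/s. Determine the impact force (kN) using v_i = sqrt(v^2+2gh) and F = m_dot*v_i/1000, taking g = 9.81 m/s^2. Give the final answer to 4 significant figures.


v_i = sqrt(1.3110^2 + 2*9.81*1.1050) = 4.83723 m/s
F = 170.6900 * 4.83723 / 1000
F = 0.8257 kN


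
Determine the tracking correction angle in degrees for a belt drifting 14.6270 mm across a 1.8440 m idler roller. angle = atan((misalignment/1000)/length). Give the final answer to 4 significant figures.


misalign_m = 14.6270 / 1000 = 0.014627 m
angle = atan(0.014627 / 1.8440)
angle = 0.4545 deg


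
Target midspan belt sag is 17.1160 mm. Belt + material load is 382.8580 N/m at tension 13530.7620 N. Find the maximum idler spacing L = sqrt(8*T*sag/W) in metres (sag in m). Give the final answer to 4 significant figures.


sag = 17.1160/1000 = 0.017116 m
L = sqrt(8 * 13530.7620 * 0.017116 / 382.8580)
L = 2.200 m


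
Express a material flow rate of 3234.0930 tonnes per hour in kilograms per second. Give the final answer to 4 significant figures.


m_dot = 3234.0930 * 1000 / 3600
m_dot = 898.4 kg/s


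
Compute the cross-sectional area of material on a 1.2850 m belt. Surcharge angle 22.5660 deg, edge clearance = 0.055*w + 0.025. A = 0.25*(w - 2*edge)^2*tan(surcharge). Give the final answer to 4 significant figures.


edge = 0.055*1.2850 + 0.025 = 0.095675 m
ew = 1.2850 - 2*0.095675 = 1.09365 m
A = 0.25 * 1.09365^2 * tan(22.5660 deg)
A = 0.1243 m^2


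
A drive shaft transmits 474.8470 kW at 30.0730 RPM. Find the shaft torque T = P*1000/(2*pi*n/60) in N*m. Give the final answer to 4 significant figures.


omega = 2*pi*30.0730/60 = 3.14924 rad/s
T = 474.8470*1000 / 3.14924
T = 150800 N*m


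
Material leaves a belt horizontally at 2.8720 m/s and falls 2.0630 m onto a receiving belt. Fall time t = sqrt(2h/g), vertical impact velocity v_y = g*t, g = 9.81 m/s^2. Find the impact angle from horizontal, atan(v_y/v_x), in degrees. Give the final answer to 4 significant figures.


t = sqrt(2*2.0630/9.81) = 0.64853 s
v_y = 9.81 * 0.64853 = 6.36208 m/s
angle = atan(6.36208 / 2.8720) = 65.70 deg


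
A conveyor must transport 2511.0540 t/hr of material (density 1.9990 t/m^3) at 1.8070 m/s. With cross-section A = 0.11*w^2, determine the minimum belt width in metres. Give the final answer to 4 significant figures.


A_req = 2511.0540 / (1.8070 * 1.9990 * 3600) = 0.1931 m^2
w = sqrt(0.1931 / 0.11)
w = 1.325 m


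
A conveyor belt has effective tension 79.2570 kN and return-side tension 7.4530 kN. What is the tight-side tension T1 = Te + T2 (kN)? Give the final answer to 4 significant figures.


T1 = Te + T2 = 79.2570 + 7.4530
T1 = 86.71 kN


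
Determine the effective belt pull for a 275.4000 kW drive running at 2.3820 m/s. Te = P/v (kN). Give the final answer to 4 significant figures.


Te = P / v = 275.4000 / 2.3820
Te = 115.6 kN


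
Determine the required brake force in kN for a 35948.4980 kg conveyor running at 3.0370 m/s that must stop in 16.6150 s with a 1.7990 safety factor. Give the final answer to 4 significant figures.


F = 35948.4980 * 3.0370 / 16.6150 * 1.7990 / 1000
F = 11.82 kN


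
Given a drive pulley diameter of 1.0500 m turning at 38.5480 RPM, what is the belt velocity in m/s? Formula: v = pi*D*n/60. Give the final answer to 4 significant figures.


v = pi * 1.0500 * 38.5480 / 60
v = 2.119 m/s


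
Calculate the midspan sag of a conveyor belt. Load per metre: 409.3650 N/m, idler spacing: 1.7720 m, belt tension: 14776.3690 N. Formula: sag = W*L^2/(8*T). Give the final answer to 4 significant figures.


sag = 409.3650 * 1.7720^2 / (8 * 14776.3690)
sag = 0.01087 m


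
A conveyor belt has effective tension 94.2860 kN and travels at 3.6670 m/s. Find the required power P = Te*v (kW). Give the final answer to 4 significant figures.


P = Te * v = 94.2860 * 3.6670
P = 345.7 kW


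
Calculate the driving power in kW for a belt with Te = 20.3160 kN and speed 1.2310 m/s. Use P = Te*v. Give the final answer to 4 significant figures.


P = Te * v = 20.3160 * 1.2310
P = 25.01 kW


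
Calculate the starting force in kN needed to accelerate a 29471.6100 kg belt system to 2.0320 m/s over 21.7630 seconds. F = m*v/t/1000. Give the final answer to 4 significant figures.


F = 29471.6100 * 2.0320 / 21.7630 / 1000
F = 2.752 kN


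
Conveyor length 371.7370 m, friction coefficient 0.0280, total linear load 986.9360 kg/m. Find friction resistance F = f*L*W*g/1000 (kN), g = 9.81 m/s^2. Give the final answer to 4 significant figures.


F = 0.0280 * 371.7370 * 986.9360 * 9.81 / 1000
F = 100.8 kN


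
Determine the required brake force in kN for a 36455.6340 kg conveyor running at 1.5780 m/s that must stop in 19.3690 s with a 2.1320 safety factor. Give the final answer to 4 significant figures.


F = 36455.6340 * 1.5780 / 19.3690 * 2.1320 / 1000
F = 6.332 kN


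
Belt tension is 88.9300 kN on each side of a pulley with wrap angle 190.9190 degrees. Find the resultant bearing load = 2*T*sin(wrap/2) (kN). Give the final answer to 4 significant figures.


F = 2 * 88.9300 * sin(190.9190/2 deg)
F = 177.1 kN


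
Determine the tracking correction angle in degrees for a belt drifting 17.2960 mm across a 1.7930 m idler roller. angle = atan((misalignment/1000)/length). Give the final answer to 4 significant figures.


misalign_m = 17.2960 / 1000 = 0.017296 m
angle = atan(0.017296 / 1.7930)
angle = 0.5527 deg


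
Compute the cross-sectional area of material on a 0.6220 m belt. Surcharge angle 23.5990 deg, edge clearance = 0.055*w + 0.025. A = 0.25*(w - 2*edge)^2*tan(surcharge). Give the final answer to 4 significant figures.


edge = 0.055*0.6220 + 0.025 = 0.05921 m
ew = 0.6220 - 2*0.05921 = 0.50358 m
A = 0.25 * 0.50358^2 * tan(23.5990 deg)
A = 0.02770 m^2


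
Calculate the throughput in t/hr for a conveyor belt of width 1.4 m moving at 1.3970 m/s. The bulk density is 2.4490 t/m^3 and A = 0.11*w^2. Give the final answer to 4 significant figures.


A = 0.11 * 1.4^2 = 0.2156 m^2
C = 0.2156 * 1.3970 * 2.4490 * 3600
C = 2655 t/hr


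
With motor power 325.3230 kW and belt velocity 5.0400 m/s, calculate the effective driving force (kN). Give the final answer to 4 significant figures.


Te = P / v = 325.3230 / 5.0400
Te = 64.55 kN


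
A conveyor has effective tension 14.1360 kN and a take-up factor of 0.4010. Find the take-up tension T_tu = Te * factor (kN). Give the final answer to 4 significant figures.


T_tu = 14.1360 * 0.4010
T_tu = 5.669 kN


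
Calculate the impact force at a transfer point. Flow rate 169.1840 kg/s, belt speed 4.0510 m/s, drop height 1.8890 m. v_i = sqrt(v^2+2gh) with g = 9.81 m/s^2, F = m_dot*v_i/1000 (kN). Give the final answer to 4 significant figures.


v_i = sqrt(4.0510^2 + 2*9.81*1.8890) = 7.31251 m/s
F = 169.1840 * 7.31251 / 1000
F = 1.237 kN


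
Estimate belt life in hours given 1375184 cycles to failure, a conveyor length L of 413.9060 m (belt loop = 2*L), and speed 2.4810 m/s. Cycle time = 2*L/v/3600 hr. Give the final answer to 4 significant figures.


cycle_time = 2 * 413.9060 / 2.4810 / 3600 = 0.0926835 hr
life = 1375184 * 0.0926835 = 127500 hours


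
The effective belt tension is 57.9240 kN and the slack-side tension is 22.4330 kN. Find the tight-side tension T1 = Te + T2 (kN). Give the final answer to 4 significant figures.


T1 = Te + T2 = 57.9240 + 22.4330
T1 = 80.36 kN


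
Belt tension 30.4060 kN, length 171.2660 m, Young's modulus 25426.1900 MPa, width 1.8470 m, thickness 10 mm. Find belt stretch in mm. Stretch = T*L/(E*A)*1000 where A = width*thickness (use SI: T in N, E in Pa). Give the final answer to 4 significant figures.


A = 1.8470 * 0.01 = 0.01847 m^2
Stretch = 30.4060*1000 * 171.2660 / (25426.1900e6 * 0.01847) * 1000
Stretch = 11.09 mm


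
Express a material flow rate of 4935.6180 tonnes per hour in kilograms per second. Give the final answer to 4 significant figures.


m_dot = 4935.6180 * 1000 / 3600
m_dot = 1371 kg/s


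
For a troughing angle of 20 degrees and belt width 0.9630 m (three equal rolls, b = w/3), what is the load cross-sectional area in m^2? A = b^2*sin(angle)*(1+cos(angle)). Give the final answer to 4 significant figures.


b = 0.9630/3 = 0.321 m
A = 0.321^2 * sin(20 deg) * (1 + cos(20 deg))
A = 0.06836 m^2


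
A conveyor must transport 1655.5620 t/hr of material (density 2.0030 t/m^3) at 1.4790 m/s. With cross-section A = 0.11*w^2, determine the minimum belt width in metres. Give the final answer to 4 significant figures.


A_req = 1655.5620 / (1.4790 * 2.0030 * 3600) = 0.155236 m^2
w = sqrt(0.155236 / 0.11)
w = 1.188 m


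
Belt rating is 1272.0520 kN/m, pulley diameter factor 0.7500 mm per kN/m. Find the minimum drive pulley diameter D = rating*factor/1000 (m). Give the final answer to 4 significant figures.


D = 1272.0520 * 0.7500 / 1000
D = 0.9540 m
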